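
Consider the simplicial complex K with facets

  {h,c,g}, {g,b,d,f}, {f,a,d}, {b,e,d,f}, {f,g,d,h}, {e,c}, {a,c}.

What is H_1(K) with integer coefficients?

H_1 = Z^2.

Order the vertices as a < b < c < d < e < f < g < h. Listing each simplex with vertices in this order, K has dimension 3 with simplices:

  0-simplices (8): a, b, c, d, e, f, g, h
  1-simplices (18): ac, ad, af, bd, be, bf, bg, ce, cg, ch, de, df, dg, dh, ef, fg, fh, gh
  2-simplices (12): adf, bde, bdf, bdg, bef, bfg, cgh, def, dfg, dfh, dgh, fgh
  3-simplices (3): bdef, bdfg, dfgh

giving chain groups C_0 ≅ Z^8, C_1 ≅ Z^18, C_2 ≅ Z^12, C_3 ≅ Z^3.

The boundary map ∂_1: C_1 → C_0 maps an edge to its endpoints' difference, ∂[p,q] = q − p.
The 8×18 boundary matrix has rank 7 and Smith normal form diag(1,1,1,1,1,1,1).

Boundary ∂_2: C_2 → C_1 sends each 2-simplex [p,q,r] to [q,r] − [p,r] + [p,q]. For instance
  ∂fgh = gh − fh + fg,
  ∂bdg = dg − bg + bd.
The resulting 18×12 matrix has rank 9, and its Smith normal form has invariant factors (1,1,1,1,1,1,1,1,1).

Boundary ∂_3: C_3 → C_2 sends each 3-simplex σ to the alternating sum Σ_i (−1)^i (σ with its i-th vertex removed). For instance
  ∂dfgh = fgh − dgh + dfh − dfg,
  ∂bdef = def − bef + bdf − bde.
As a 12×3 matrix over Z this has rank 3, with invariant factors (1,1,1).

Computing H_k = (kernel of ∂_k) / (image of ∂_{k+1}):

  H_1: rank ker ∂_1 − rank ∂_2 = (18 − 7) − 9 = 2, and the invariant factors of ∂_2 are all 1, so H_1 = Z^2.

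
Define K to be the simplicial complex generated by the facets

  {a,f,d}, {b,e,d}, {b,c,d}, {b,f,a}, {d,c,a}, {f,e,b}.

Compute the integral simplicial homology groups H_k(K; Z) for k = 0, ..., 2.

Fix the vertex order a < b < c < d < e < f and write every simplex with vertices in increasing order. Then dim K = 2 and the simplices of K are:

  0-simplices (6): a, b, c, d, e, f
  1-simplices (12): ab, ac, ad, af, bc, bd, be, bf, cd, de, df, ef
  2-simplices (6): abf, acd, adf, bcd, bde, bef

giving chain groups C_0 ≅ Z^6, C_1 ≅ Z^12, C_2 ≅ Z^6.

∂_1: C_1 → C_0 maps an edge to its endpoints' difference, ∂[p,q] = q − p.
As a 6×12 matrix over Z this has rank 5, with invariant factors (1,1,1,1,1).

The boundary map ∂_2: C_2 → C_1 sends each 2-simplex [p,q,r] to [q,r] − [p,r] + [p,q]. For instance
  ∂bef = ef − bf + be,
  ∂bcd = cd − bd + bc.
This gives a 12×6 integer matrix of rank 6; reducing to Smith normal form yields diagonal entries (1,1,1,1,1,1).

Reading off H_k = ker ∂_k / im ∂_{k+1}:

  H_0: rank C_0 − rank ∂_1 = 6 − 5 = 1, and the invariant factors of ∂_1 are all 1, so H_0 ≅ Z.
  H_1: rank ker ∂_1 − rank ∂_2 = (12 − 5) − 6 = 1, and the invariant factors of ∂_2 are all 1, so H_1 ≅ Z.
  H_2: rank ker ∂_2 − rank ∂_3 = (6 − 6) − 0 = 0, and there is no ∂_3, so H_2 ≅ 0.

As a check, the Euler characteristic is 6 − 12 + 6 = 0, which agrees with 1 − 1 + 0 = 0.

H_0 = Z,  H_1 = Z,  H_2 = 0.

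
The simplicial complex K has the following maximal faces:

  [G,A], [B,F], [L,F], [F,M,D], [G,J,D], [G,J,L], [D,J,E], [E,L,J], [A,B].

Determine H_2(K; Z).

We work with the vertex ordering A < B < D < E < F < G < J < L < M. The simplices of K, each written with vertices in increasing order, are:

  0-simplices (9): A, B, D, E, F, G, J, L, M
  1-simplices (15): AB, AG, BF, DE, DF, DG, DJ, DM, EJ, EL, FL, FM, GJ, GL, JL
  2-simplices (5): DEJ, DFM, DGJ, EJL, GJL

so the chain groups are C_0 ≅ Z^9, C_1 ≅ Z^15, C_2 ≅ Z^5.

Boundary ∂_1: C_1 → C_0 maps an edge to its endpoints' difference, ∂[p,q] = q − p. For instance
  ∂BF = F − B.
This gives a 9×15 integer matrix of rank 8; reducing to Smith normal form yields diagonal entries (1,1,1,1,1,1,1,1).

The boundary map ∂_2: C_2 → C_1 acts by ∂[p,q,r] = [q,r] − [p,r] + [p,q]. For instance
  ∂DGJ = GJ − DJ + DG,
  ∂DEJ = EJ − DJ + DE.
This gives a 15×5 integer matrix of rank 5; reducing to Smith normal form yields diagonal entries (1,1,1,1,1).

From H_k ≅ ker(∂_k) / im(∂_{k+1}) we obtain:

  H_2: rank ker ∂_2 − rank ∂_3 = (5 − 5) − 0 = 0, and there is no ∂_3, so H_2 ≅ 0.

H_2 = 0.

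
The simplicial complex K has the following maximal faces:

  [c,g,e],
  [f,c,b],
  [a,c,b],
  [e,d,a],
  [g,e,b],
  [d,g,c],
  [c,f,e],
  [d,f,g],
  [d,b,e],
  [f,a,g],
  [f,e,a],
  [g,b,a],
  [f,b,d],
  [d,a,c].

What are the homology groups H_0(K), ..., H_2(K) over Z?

H_0 = Z,  H_1 = Z^2,  H_2 = Z.

Fix the vertex order a < b < c < d < e < f < g and write every simplex with vertices in increasing order. Then dim K = 2 and the simplices of K are:

  0-simplices (7): a, b, c, d, e, f, g
  1-simplices (21): ab, ac, ad, ae, af, ag, bc, bd, be, bf, bg, cd, ce, cf, cg, de, df, dg, ef, eg, fg
  2-simplices (14): abc, abg, acd, ade, aef, afg, bcf, bde, bdf, beg, cdg, cef, ceg, dfg

so the chain groups are C_0 ≅ Z^7, C_1 ≅ Z^21, C_2 ≅ Z^14.

The boundary map ∂_1: C_1 → C_0 is given by ∂[p,q] = [q] − [p]. For instance
  ∂bd = d − b.
The resulting 7×21 matrix has rank 6, and its Smith normal form has invariant factors (1,1,1,1,1,1).

∂_2: C_2 → C_1 acts by ∂[p,q,r] = [q,r] − [p,r] + [p,q]. For instance
  ∂aef = ef − af + ae,
  ∂acd = cd − ad + ac.
This gives a 21×14 integer matrix of rank 13; reducing to Smith normal form yields diagonal entries (1,1,1,1,1,1,1,1,1,1,1,1,1).

From H_k ≅ ker(∂_k) / im(∂_{k+1}) we obtain:

  H_0: rank C_0 − rank ∂_1 = 7 − 6 = 1, and the invariant factors of ∂_1 are all 1, so H_0 = Z.
  H_1: rank ker ∂_1 − rank ∂_2 = (21 − 6) − 13 = 2, and the invariant factors of ∂_2 are all 1, so H_1 = Z^2.
  H_2: rank ker ∂_2 − rank ∂_3 = (14 − 13) − 0 = 1, and there is no ∂_3, so H_2 = Z.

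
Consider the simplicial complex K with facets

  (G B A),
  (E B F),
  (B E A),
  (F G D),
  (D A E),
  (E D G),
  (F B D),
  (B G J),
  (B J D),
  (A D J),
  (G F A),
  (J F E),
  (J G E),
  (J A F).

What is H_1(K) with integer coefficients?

H_1 = Z^2.

We work with the vertex ordering A < B < D < E < F < G < J. The simplices of K, each written with vertices in increasing order, are:

  0-simplices (7): A, B, D, E, F, G, J
  1-simplices (21): AB, AD, AE, AF, AG, AJ, BD, BE, BF, BG, BJ, DE, DF, DG, DJ, EF, EG, EJ, FG, FJ, GJ
  2-simplices (14): ABE, ABG, ADE, ADJ, AFG, AFJ, BDF, BDJ, BEF, BGJ, DEG, DFG, EFJ, EGJ

giving chain groups C_0 ≅ Z^7, C_1 ≅ Z^21, C_2 ≅ Z^14.

The boundary map ∂_1: C_1 → C_0 is given by ∂[p,q] = [q] − [p].
The resulting 7×21 matrix has rank 6, and its Smith normal form has invariant factors (1,1,1,1,1,1).

Boundary ∂_2: C_2 → C_1 sends each 2-simplex [p,q,r] to [q,r] − [p,r] + [p,q]. For instance
  ∂AFJ = FJ − AJ + AF,
  ∂ADE = DE − AE + AD.
As a 21×14 matrix over Z this has rank 13, with invariant factors (1,1,1,1,1,1,1,1,1,1,1,1,1).

Now H_k = ker ∂_k / im ∂_{k+1}, so:

  H_1: rank ker ∂_1 − rank ∂_2 = (21 − 6) − 13 = 2, and the invariant factors of ∂_2 are all 1, so H_1 ≅ Z^2.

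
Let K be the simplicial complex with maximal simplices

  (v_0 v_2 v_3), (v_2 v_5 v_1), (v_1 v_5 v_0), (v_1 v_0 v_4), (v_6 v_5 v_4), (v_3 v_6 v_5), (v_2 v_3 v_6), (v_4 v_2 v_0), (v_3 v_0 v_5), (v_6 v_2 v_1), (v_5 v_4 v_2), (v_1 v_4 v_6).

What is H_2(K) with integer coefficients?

H_2 = 0.

Fix the vertex order v_0 < v_1 < v_2 < v_3 < v_4 < v_5 < v_6 and write every simplex with vertices in increasing order. Then dim K = 2 and the simplices of K are:

  0-simplices (7): [v_0], [v_1], [v_2], [v_3], [v_4], [v_5], [v_6]
  1-simplices (18): (18 of them)
  2-simplices (12): (12 of them)

Hence C_0 ≅ Z^7, C_1 ≅ Z^18, C_2 ≅ Z^12.

Boundary ∂_1: C_1 → C_0 sends each edge [p,q] (with p < q) to q − p. For instance
  ∂[v_1,v_5] = [v_5] − [v_1].
This gives a 7×18 integer matrix of rank 6; reducing to Smith normal form yields diagonal entries (1,1,1,1,1,1).

∂_2: C_2 → C_1 acts by ∂[p,q,r] = [q,r] − [p,r] + [p,q]. For instance
  ∂[v_0,v_2,v_3] = [v_2,v_3] − [v_0,v_3] + [v_0,v_2],
  ∂[v_0,v_1,v_5] = [v_1,v_5] − [v_0,v_5] + [v_0,v_1].
The resulting 18×12 matrix has rank 12, and its Smith normal form has invariant factors (1,1,1,1,1,1,1,1,1,1,1,2).

Now H_k = ker ∂_k / im ∂_{k+1}, so:

  H_2: rank ker ∂_2 − rank ∂_3 = (12 − 12) − 0 = 0, and there is no ∂_3, so H_2 = 0.

(K is a triangulation of the real projective plane RP^2.)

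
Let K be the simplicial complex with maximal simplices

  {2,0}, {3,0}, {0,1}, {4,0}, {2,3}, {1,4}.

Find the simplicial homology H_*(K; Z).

Take the total order 0 < 1 < 2 < 3 < 4 on the vertex set. Then K (dimension 1) consists of the simplices:

  0-simplices (5): [0], [1], [2], [3], [4]
  1-simplices (6): [0,1], [0,2], [0,3], [0,4], [1,4], [2,3]

giving chain groups C_0 ≅ Z^5, C_1 ≅ Z^6.

∂_1: C_1 → C_0 is given by ∂[p,q] = [q] − [p]. For instance
  ∂[0,2] = [2] − [0].
As a 5×6 matrix over Z this has rank 4, with invariant factors (1,1,1,1).

Computing H_k = (kernel of ∂_k) / (image of ∂_{k+1}):

  H_0: rank C_0 − rank ∂_1 = 5 − 4 = 1, and the invariant factors of ∂_1 are all 1, so H_0 = Z.
  H_1: rank ker ∂_1 − rank ∂_2 = (6 − 4) − 0 = 2, and there is no ∂_2, so H_1 = Z^2.

As a check, the Euler characteristic is 5 − 6 = -1, which agrees with 1 − 2 = -1.
(K is a triangulation of a wedge of 2 circles.)

H_0 ≅ Z,  H_1 ≅ Z^2.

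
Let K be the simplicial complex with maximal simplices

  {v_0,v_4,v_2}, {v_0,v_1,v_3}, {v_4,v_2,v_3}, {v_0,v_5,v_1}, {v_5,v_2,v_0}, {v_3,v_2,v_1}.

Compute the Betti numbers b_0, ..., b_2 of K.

b_0 = 1, b_1 = 1, b_2 = 0.

We work with the vertex ordering v_0 < v_1 < v_2 < v_3 < v_4 < v_5. The simplices of K, each written with vertices in increasing order, are:

  0-simplices (6): [v_0], [v_1], [v_2], [v_3], [v_4], [v_5]
  1-simplices (12): [v_0,v_1], [v_0,v_2], [v_0,v_3], [v_0,v_4], [v_0,v_5], [v_1,v_2], [v_1,v_3], [v_1,v_5], [v_2,v_3], [v_2,v_4], [v_2,v_5], [v_3,v_4]
  2-simplices (6): [v_0,v_1,v_3], [v_0,v_1,v_5], [v_0,v_2,v_4], [v_0,v_2,v_5], [v_1,v_2,v_3], [v_2,v_3,v_4]

so the chain groups are C_0 ≅ Z^6, C_1 ≅ Z^12, C_2 ≅ Z^6.

Boundary ∂_1: C_1 → C_0 maps an edge to its endpoints' difference, ∂[p,q] = q − p. For instance
  ∂[v_2,v_5] = [v_5] − [v_2].
The resulting 6×12 matrix has rank 5, and its Smith normal form has invariant factors (1,1,1,1,1).

The boundary map ∂_2: C_2 → C_1 acts by ∂[p,q,r] = [q,r] − [p,r] + [p,q]. For instance
  ∂[v_0,v_1,v_3] = [v_1,v_3] − [v_0,v_3] + [v_0,v_1],
  ∂[v_0,v_1,v_5] = [v_1,v_5] − [v_0,v_5] + [v_0,v_1].
The 12×6 boundary matrix has rank 6 and Smith normal form diag(1,1,1,1,1,1).

Computing H_k = (kernel of ∂_k) / (image of ∂_{k+1}):

  H_0: rank C_0 − rank ∂_1 = 6 − 5 = 1, and the invariant factors of ∂_1 are all 1, so H_0 = Z.
  H_1: rank ker ∂_1 − rank ∂_2 = (12 − 5) − 6 = 1, and the invariant factors of ∂_2 are all 1, so H_1 = Z.
  H_2: rank ker ∂_2 − rank ∂_3 = (6 − 6) − 0 = 0, and there is no ∂_3, so H_2 = 0.

As a check, the Euler characteristic is 6 − 12 + 6 = 0, which agrees with 1 − 1 + 0 = 0.

Hence the Betti numbers are b_0 = 1, b_1 = 1, b_2 = 0.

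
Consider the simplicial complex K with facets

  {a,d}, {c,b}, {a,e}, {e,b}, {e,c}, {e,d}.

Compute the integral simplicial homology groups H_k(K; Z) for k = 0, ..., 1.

H_0 = Z,  H_1 = Z^2.

We work with the vertex ordering a < b < c < d < e. The simplices of K, each written with vertices in increasing order, are:

  0-simplices (5): a, b, c, d, e
  1-simplices (6): ad, ae, bc, be, ce, de

so the chain groups are C_0 ≅ Z^5, C_1 ≅ Z^6.

∂_1: C_1 → C_0 sends each edge [p,q] (with p < q) to q − p.
This gives a 5×6 integer matrix of rank 4; reducing to Smith normal form yields diagonal entries (1,1,1,1).

From H_k ≅ ker(∂_k) / im(∂_{k+1}) we obtain:

  H_0: rank C_0 − rank ∂_1 = 5 − 4 = 1, and the invariant factors of ∂_1 are all 1, so H_0 ≅ Z.
  H_1: rank ker ∂_1 − rank ∂_2 = (6 − 4) − 0 = 2, and there is no ∂_2, so H_1 ≅ Z^2.

As a check, the Euler characteristic is 5 − 6 = -1, which agrees with 1 − 2 = -1.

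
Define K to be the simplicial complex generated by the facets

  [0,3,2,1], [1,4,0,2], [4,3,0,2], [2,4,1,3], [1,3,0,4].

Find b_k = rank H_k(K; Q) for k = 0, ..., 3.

We work with the vertex ordering 0 < 1 < 2 < 3 < 4. The simplices of K, each written with vertices in increasing order, are:

  0-simplices (5): [0], [1], [2], [3], [4]
  1-simplices (10): [0,1], [0,2], [0,3], [0,4], [1,2], [1,3], [1,4], [2,3], [2,4], [3,4]
  2-simplices (10): [0,1,2], [0,1,3], [0,1,4], [0,2,3], [0,2,4], [0,3,4], [1,2,3], [1,2,4], [1,3,4], [2,3,4]
  3-simplices (5): [0,1,2,3], [0,1,2,4], [0,1,3,4], [0,2,3,4], [1,2,3,4]

Hence C_0 ≅ Z^5, C_1 ≅ Z^10, C_2 ≅ Z^10, C_3 ≅ Z^5.

∂_1: C_1 → C_0 sends each edge [p,q] (with p < q) to q − p. For instance
  ∂[0,4] = [4] − [0].
The resulting 5×10 matrix has rank 4, and its Smith normal form has invariant factors (1,1,1,1).

The boundary map ∂_2: C_2 → C_1 maps a triangle to the signed sum of its edges. For instance
  ∂[2,3,4] = [3,4] − [2,4] + [2,3],
  ∂[0,2,4] = [2,4] − [0,4] + [0,2].
The resulting 10×10 matrix has rank 6, and its Smith normal form has invariant factors (1,1,1,1,1,1).

The boundary map ∂_3: C_3 → C_2 sends each 3-simplex σ to the alternating sum Σ_i (−1)^i (σ with its i-th vertex removed). For instance
  ∂[0,1,3,4] = [1,3,4] − [0,3,4] + [0,1,4] − [0,1,3],
  ∂[0,2,3,4] = [2,3,4] − [0,3,4] + [0,2,4] − [0,2,3].
The resulting 10×5 matrix has rank 4, and its Smith normal form has invariant factors (1,1,1,1).

Computing H_k = (kernel of ∂_k) / (image of ∂_{k+1}):

  H_0: rank C_0 − rank ∂_1 = 5 − 4 = 1, and the invariant factors of ∂_1 are all 1, so H_0 ≅ Z.
  H_1: rank ker ∂_1 − rank ∂_2 = (10 − 4) − 6 = 0, and the invariant factors of ∂_2 are all 1, so H_1 ≅ 0.
  H_2: rank ker ∂_2 − rank ∂_3 = (10 − 6) − 4 = 0, and the invariant factors of ∂_3 are all 1, so H_2 ≅ 0.
  H_3: rank ker ∂_3 − rank ∂_4 = (5 − 4) − 0 = 1, and there is no ∂_4, so H_3 ≅ Z.

Hence the Betti numbers are b_0 = 1, b_1 = 0, b_2 = 0, b_3 = 1.

b_0 = 1, b_1 = 0, b_2 = 0, b_3 = 1.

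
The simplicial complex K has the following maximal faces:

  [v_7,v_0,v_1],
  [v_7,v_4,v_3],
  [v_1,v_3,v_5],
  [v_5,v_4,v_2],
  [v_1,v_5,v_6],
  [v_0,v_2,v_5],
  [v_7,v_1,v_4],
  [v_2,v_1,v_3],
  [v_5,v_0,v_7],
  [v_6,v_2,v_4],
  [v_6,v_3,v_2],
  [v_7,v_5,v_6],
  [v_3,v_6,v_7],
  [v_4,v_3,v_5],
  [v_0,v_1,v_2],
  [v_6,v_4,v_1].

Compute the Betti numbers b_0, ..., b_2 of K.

b_0 = 1, b_1 = 2, b_2 = 1.

Take the total order v_0 < v_1 < v_2 < v_3 < v_4 < v_5 < v_6 < v_7 on the vertex set. Then K (dimension 2) consists of the simplices:

  0-simplices (8): [v_0], [v_1], [v_2], [v_3], [v_4], [v_5], [v_6], [v_7]
  1-simplices (24): (24 of them)
  2-simplices (16): (16 of them)

so the chain groups are C_0 ≅ Z^8, C_1 ≅ Z^24, C_2 ≅ Z^16.

The boundary map ∂_1: C_1 → C_0 maps an edge to its endpoints' difference, ∂[p,q] = q − p. For instance
  ∂[v_1,v_6] = [v_6] − [v_1].
As a 8×24 matrix over Z this has rank 7, with invariant factors (1,1,1,1,1,1,1).

Boundary ∂_2: C_2 → C_1 sends each 2-simplex [p,q,r] to [q,r] − [p,r] + [p,q]. For instance
  ∂[v_1,v_4,v_7] = [v_4,v_7] − [v_1,v_7] + [v_1,v_4],
  ∂[v_0,v_1,v_2] = [v_1,v_2] − [v_0,v_2] + [v_0,v_1].
As a 24×16 matrix over Z this has rank 15, with invariant factors (1,1,1,1,1,1,1,1,1,1,1,1,1,1,1).

Now H_k = ker ∂_k / im ∂_{k+1}, so:

  H_0: rank C_0 − rank ∂_1 = 8 − 7 = 1, and the invariant factors of ∂_1 are all 1, so H_0 ≅ Z.
  H_1: rank ker ∂_1 − rank ∂_2 = (24 − 7) − 15 = 2, and the invariant factors of ∂_2 are all 1, so H_1 ≅ Z^2.
  H_2: rank ker ∂_2 − rank ∂_3 = (16 − 15) − 0 = 1, and there is no ∂_3, so H_2 ≅ Z.

Hence the Betti numbers are b_0 = 1, b_1 = 2, b_2 = 1.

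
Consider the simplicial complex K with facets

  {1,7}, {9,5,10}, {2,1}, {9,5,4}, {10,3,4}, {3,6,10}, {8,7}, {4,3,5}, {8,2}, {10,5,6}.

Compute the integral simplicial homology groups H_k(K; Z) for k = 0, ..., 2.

Fix the vertex order 1 < 2 < 3 < 4 < 5 < 6 < 7 < 8 < 9 < 10 and write every simplex with vertices in increasing order. Then dim K = 2 and the simplices of K are:

  0-simplices (10): [1], [2], [3], [4], [5], [6], [7], [8], [9], [10]
  1-simplices (16): [1,2], [1,7], [2,8], [3,4], [3,5], [3,6], [3,10], [4,5], [4,9], [4,10], [5,6], [5,9], [5,10], [6,10], [7,8], [9,10]
  2-simplices (6): [3,4,5], [3,4,10], [3,6,10], [4,5,9], [5,6,10], [5,9,10]

so the chain groups are C_0 ≅ Z^10, C_1 ≅ Z^16, C_2 ≅ Z^6.

∂_1: C_1 → C_0 maps an edge to its endpoints' difference, ∂[p,q] = q − p.
This gives a 10×16 integer matrix of rank 8; reducing to Smith normal form yields diagonal entries (1,1,1,1,1,1,1,1).

∂_2: C_2 → C_1 acts by ∂[p,q,r] = [q,r] − [p,r] + [p,q]. For instance
  ∂[3,6,10] = [6,10] − [3,10] + [3,6],
  ∂[4,5,9] = [5,9] − [4,9] + [4,5].
The resulting 16×6 matrix has rank 6, and its Smith normal form has invariant factors (1,1,1,1,1,1).

Computing H_k = (kernel of ∂_k) / (image of ∂_{k+1}):

  H_0: rank C_0 − rank ∂_1 = 10 − 8 = 2, and the invariant factors of ∂_1 are all 1, so H_0 = Z^2.
  H_1: rank ker ∂_1 − rank ∂_2 = (16 − 8) − 6 = 2, and the invariant factors of ∂_2 are all 1, so H_1 = Z^2.
  H_2: rank ker ∂_2 − rank ∂_3 = (6 − 6) − 0 = 0, and there is no ∂_3, so H_2 = 0.

As a check, the Euler characteristic is 10 − 16 + 6 = 0, which agrees with 2 − 2 + 0 = 0.
(K is a triangulation of the disjoint union of the circle S^1 and the cylinder S^1 x I.)

H_0 ≅ Z^2,  H_1 ≅ Z^2,  H_2 = 0.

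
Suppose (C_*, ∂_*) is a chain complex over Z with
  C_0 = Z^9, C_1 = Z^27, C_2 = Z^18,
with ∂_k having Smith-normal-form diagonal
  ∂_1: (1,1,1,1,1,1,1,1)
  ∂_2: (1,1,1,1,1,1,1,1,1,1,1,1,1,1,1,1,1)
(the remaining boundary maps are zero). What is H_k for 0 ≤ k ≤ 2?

H_0: b_0 = 9 − 0 − 8 = 1; torsion from ∂_1 factors > 1: none. So H_0 ≅ Z.
H_1: b_1 = 27 − 8 − 17 = 2; torsion from ∂_2 factors > 1: none. So H_1 ≅ Z^2.
H_2: b_2 = 18 − 17 − 0 = 1; torsion from ∂_3 factors > 1: none. So H_2 ≅ Z.

H_0 ≅ Z,  H_1 ≅ Z^2,  H_2 ≅ Z.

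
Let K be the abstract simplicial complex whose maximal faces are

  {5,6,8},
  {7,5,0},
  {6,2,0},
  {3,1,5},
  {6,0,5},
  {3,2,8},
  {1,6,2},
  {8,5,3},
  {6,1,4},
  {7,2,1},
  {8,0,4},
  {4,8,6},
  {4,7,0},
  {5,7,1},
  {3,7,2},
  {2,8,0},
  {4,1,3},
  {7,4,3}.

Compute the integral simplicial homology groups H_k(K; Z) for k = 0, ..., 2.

H_0 = Z,  H_1 = Z × Z/2,  H_2 = 0.

Order the vertices as 0 < 1 < 2 < 3 < 4 < 5 < 6 < 7 < 8. Listing each simplex with vertices in this order, K has dimension 2 with simplices:

  0-simplices (9): [0], [1], [2], [3], [4], [5], [6], [7], [8]
  1-simplices (27): (27 of them)
  2-simplices (18): [0,2,6], [0,2,8], [0,4,7], [0,4,8], [0,5,6], [0,5,7], [1,2,6], [1,2,7], [1,3,4], [1,3,5], [1,4,6], [1,5,7], [2,3,7], [2,3,8], [3,4,7], [3,5,8], [4,6,8], [5,6,8]

so the chain groups are C_0 ≅ Z^9, C_1 ≅ Z^27, C_2 ≅ Z^18.

The boundary map ∂_1: C_1 → C_0 sends each edge [p,q] (with p < q) to q − p. For instance
  ∂[0,8] = [8] − [0].
The resulting 9×27 matrix has rank 8, and its Smith normal form has invariant factors (1,1,1,1,1,1,1,1).

The boundary map ∂_2: C_2 → C_1 maps a triangle to the signed sum of its edges. For instance
  ∂[0,5,6] = [5,6] − [0,6] + [0,5],
  ∂[2,3,8] = [3,8] − [2,8] + [2,3].
As a 27×18 matrix over Z this has rank 18, with invariant factors (1,1,1,1,1,1,1,1,1,1,1,1,1,1,1,1,1,2).

Reading off H_k = ker ∂_k / im ∂_{k+1}:

  H_0: rank C_0 − rank ∂_1 = 9 − 8 = 1, and the invariant factors of ∂_1 are all 1, so H_0 = Z.
  H_1: rank ker ∂_1 − rank ∂_2 = (27 − 8) − 18 = 1, and ∂_2 has invariant factor 2 > 1, so H_1 = Z × Z/2.
  H_2: rank ker ∂_2 − rank ∂_3 = (18 − 18) − 0 = 0, and there is no ∂_3, so H_2 = 0.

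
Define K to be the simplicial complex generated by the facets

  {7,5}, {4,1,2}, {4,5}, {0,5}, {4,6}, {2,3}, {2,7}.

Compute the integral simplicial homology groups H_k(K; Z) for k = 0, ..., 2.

H_0 = Z,  H_1 = Z,  H_2 = 0.

We work with the vertex ordering 0 < 1 < 2 < 3 < 4 < 5 < 6 < 7. The simplices of K, each written with vertices in increasing order, are:

  0-simplices (8): [0], [1], [2], [3], [4], [5], [6], [7]
  1-simplices (9): [0,5], [1,2], [1,4], [2,3], [2,4], [2,7], [4,5], [4,6], [5,7]
  2-simplices (1): [1,2,4]

so the chain groups are C_0 ≅ Z^8, C_1 ≅ Z^9, C_2 ≅ Z^1.

∂_1: C_1 → C_0 is given by ∂[p,q] = [q] − [p]. For instance
  ∂[1,4] = [4] − [1].
As a 8×9 matrix over Z this has rank 7, with invariant factors (1,1,1,1,1,1,1).

∂_2: C_2 → C_1 acts by ∂[p,q,r] = [q,r] − [p,r] + [p,q]. For instance
  ∂[1,2,4] = [2,4] − [1,4] + [1,2].
The 9×1 boundary matrix has rank 1 and Smith normal form diag(1).

Now H_k = ker ∂_k / im ∂_{k+1}, so:

  H_0: rank C_0 − rank ∂_1 = 8 − 7 = 1, and the invariant factors of ∂_1 are all 1, so H_0 = Z.
  H_1: rank ker ∂_1 − rank ∂_2 = (9 − 7) − 1 = 1, and the invariant factors of ∂_2 are all 1, so H_1 = Z.
  H_2: rank ker ∂_2 − rank ∂_3 = (1 − 1) − 0 = 0, and there is no ∂_3, so H_2 = 0.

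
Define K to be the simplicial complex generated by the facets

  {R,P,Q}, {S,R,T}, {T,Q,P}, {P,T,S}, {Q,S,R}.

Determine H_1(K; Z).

K has 5 vertices, 10 edges, 5 triangles.
rank ∂_1 = 4, rank ∂_2 = 5 ⇒ b_1 = 10 − 4 − 5 = 1; all invariant factors of ∂_2 are 1 so no torsion. So H_1 = Z.

H_1 ≅ Z.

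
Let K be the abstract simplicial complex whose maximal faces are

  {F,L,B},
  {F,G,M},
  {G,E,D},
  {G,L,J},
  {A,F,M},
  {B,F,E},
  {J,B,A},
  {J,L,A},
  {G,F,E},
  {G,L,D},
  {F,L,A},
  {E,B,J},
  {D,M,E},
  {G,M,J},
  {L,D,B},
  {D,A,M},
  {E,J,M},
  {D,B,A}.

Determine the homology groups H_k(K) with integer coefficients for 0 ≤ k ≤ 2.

K has 9 vertices, 27 edges, 18 triangles.
rank ∂_0 = 0, rank ∂_1 = 8 ⇒ b_0 = 9 − 0 − 8 = 1; all invariant factors of ∂_1 are 1 so no torsion. So H_0 ≅ Z.
rank ∂_1 = 8, rank ∂_2 = 18 ⇒ b_1 = 27 − 8 − 18 = 1; ∂_2 has invariant factor(s) [2] giving torsion. So H_1 ≅ Z ⊕ Z/2Z.
rank ∂_2 = 18, rank ∂_3 = 0 ⇒ b_2 = 18 − 18 − 0 = 0. So H_2 ≅ 0.

H_0 ≅ Z,  H_1 ≅ Z ⊕ Z/2Z,  H_2 = 0.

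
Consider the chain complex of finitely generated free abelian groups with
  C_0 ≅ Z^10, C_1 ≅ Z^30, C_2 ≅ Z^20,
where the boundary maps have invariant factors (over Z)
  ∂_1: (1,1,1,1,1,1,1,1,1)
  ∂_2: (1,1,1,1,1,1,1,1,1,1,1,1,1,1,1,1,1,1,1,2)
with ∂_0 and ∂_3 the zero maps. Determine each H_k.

H_0 = Z,  H_1 = Z ⊕ Z/2Z,  H_2 = 0.

H_0: b_0 = 10 − 0 − 9 = 1; torsion from ∂_1 factors > 1: none. So H_0 = Z.
H_1: b_1 = 30 − 9 − 20 = 1; torsion from ∂_2 factors > 1: [2]. So H_1 = Z ⊕ Z/2Z.
H_2: b_2 = 20 − 20 − 0 = 0; torsion from ∂_3 factors > 1: none. So H_2 = 0.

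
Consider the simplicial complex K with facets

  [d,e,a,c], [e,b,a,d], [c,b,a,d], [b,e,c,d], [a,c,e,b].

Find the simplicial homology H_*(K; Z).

Order the vertices as a < b < c < d < e. Listing each simplex with vertices in this order, K has dimension 3 with simplices:

  0-simplices (5): a, b, c, d, e
  1-simplices (10): ab, ac, ad, ae, bc, bd, be, cd, ce, de
  2-simplices (10): abc, abd, abe, acd, ace, ade, bcd, bce, bde, cde
  3-simplices (5): abcd, abce, abde, acde, bcde

giving chain groups C_0 ≅ Z^5, C_1 ≅ Z^10, C_2 ≅ Z^10, C_3 ≅ Z^5.

∂_1: C_1 → C_0 maps an edge to its endpoints' difference, ∂[p,q] = q − p. For instance
  ∂bc = c − b.
This gives a 5×10 integer matrix of rank 4; reducing to Smith normal form yields diagonal entries (1,1,1,1).

The boundary map ∂_2: C_2 → C_1 sends each 2-simplex [p,q,r] to [q,r] − [p,r] + [p,q]. For instance
  ∂abd = bd − ad + ab,
  ∂ade = de − ae + ad.
This gives a 10×10 integer matrix of rank 6; reducing to Smith normal form yields diagonal entries (1,1,1,1,1,1).

Boundary ∂_3: C_3 → C_2 sends each 3-simplex σ to the alternating sum Σ_i (−1)^i (σ with its i-th vertex removed). For instance
  ∂abde = bde − ade + abe − abd,
  ∂abce = bce − ace + abe − abc.
The resulting 10×5 matrix has rank 4, and its Smith normal form has invariant factors (1,1,1,1).

Computing H_k = (kernel of ∂_k) / (image of ∂_{k+1}):

  H_0: rank C_0 − rank ∂_1 = 5 − 4 = 1, and the invariant factors of ∂_1 are all 1, so H_0 = Z.
  H_1: rank ker ∂_1 − rank ∂_2 = (10 − 4) − 6 = 0, and the invariant factors of ∂_2 are all 1, so H_1 = 0.
  H_2: rank ker ∂_2 − rank ∂_3 = (10 − 6) − 4 = 0, and the invariant factors of ∂_3 are all 1, so H_2 = 0.
  H_3: rank ker ∂_3 − rank ∂_4 = (5 − 4) − 0 = 1, and there is no ∂_4, so H_3 = Z.

H_0 ≅ Z,  H_1 = 0,  H_2 = 0,  H_3 ≅ Z.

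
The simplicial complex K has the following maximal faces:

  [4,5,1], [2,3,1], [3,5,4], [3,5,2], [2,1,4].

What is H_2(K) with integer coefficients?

H_2 = 0.

We work with the vertex ordering 1 < 2 < 3 < 4 < 5. The simplices of K, each written with vertices in increasing order, are:

  0-simplices (5): [1], [2], [3], [4], [5]
  1-simplices (10): [1,2], [1,3], [1,4], [1,5], [2,3], [2,4], [2,5], [3,4], [3,5], [4,5]
  2-simplices (5): [1,2,3], [1,2,4], [1,4,5], [2,3,5], [3,4,5]

Hence C_0 ≅ Z^5, C_1 ≅ Z^10, C_2 ≅ Z^5.

Boundary ∂_1: C_1 → C_0 maps an edge to its endpoints' difference, ∂[p,q] = q − p.
As a 5×10 matrix over Z this has rank 4, with invariant factors (1,1,1,1).

The boundary map ∂_2: C_2 → C_1 acts by ∂[p,q,r] = [q,r] − [p,r] + [p,q]. For instance
  ∂[2,3,5] = [3,5] − [2,5] + [2,3],
  ∂[3,4,5] = [4,5] − [3,5] + [3,4].
This gives a 10×5 integer matrix of rank 5; reducing to Smith normal form yields diagonal entries (1,1,1,1,1).

Now H_k = ker ∂_k / im ∂_{k+1}, so:

  H_2: rank ker ∂_2 − rank ∂_3 = (5 − 5) − 0 = 0, and there is no ∂_3, so H_2 = 0.

(K is a triangulation of the Möbius band.)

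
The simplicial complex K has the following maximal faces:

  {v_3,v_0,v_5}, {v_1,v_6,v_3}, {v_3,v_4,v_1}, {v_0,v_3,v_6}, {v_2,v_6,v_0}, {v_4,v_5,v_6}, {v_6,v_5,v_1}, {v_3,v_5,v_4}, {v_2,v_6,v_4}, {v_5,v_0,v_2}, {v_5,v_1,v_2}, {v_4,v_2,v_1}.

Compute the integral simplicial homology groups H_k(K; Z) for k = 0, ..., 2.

H_0 ≅ Z,  H_1 ≅ Z_2,  H_2 = 0.

Fix the vertex order v_0 < v_1 < v_2 < v_3 < v_4 < v_5 < v_6 and write every simplex with vertices in increasing order. Then dim K = 2 and the simplices of K are:

  0-simplices (7): [v_0], [v_1], [v_2], [v_3], [v_4], [v_5], [v_6]
  1-simplices (18): (18 of them)
  2-simplices (12): (12 of them)

giving chain groups C_0 ≅ Z^7, C_1 ≅ Z^18, C_2 ≅ Z^12.

Boundary ∂_1: C_1 → C_0 sends each edge [p,q] (with p < q) to q − p.
This gives a 7×18 integer matrix of rank 6; reducing to Smith normal form yields diagonal entries (1,1,1,1,1,1).

The boundary map ∂_2: C_2 → C_1 acts by ∂[p,q,r] = [q,r] − [p,r] + [p,q]. For instance
  ∂[v_3,v_4,v_5] = [v_4,v_5] − [v_3,v_5] + [v_3,v_4],
  ∂[v_0,v_2,v_6] = [v_2,v_6] − [v_0,v_6] + [v_0,v_2].
The 18×12 boundary matrix has rank 12 and Smith normal form diag(1,1,1,1,1,1,1,1,1,1,1,2).

From H_k ≅ ker(∂_k) / im(∂_{k+1}) we obtain:

  H_0: rank C_0 − rank ∂_1 = 7 − 6 = 1, and the invariant factors of ∂_1 are all 1, so H_0 ≅ Z.
  H_1: rank ker ∂_1 − rank ∂_2 = (18 − 6) − 12 = 0, and ∂_2 has invariant factor 2 > 1, so H_1 ≅ Z_2.
  H_2: rank ker ∂_2 − rank ∂_3 = (12 − 12) − 0 = 0, and there is no ∂_3, so H_2 ≅ 0.

As a check, the Euler characteristic is 7 − 18 + 12 = 1, which agrees with 1 − 0 + 0 = 1.
(K is a triangulation of the real projective plane RP^2.)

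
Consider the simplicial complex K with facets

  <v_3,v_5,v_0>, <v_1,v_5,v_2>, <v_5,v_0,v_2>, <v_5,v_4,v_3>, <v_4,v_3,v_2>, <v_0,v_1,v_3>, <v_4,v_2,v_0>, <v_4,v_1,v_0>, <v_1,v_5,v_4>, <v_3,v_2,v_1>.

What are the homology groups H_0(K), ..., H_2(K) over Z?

We work with the vertex ordering v_0 < v_1 < v_2 < v_3 < v_4 < v_5. The simplices of K, each written with vertices in increasing order, are:

  0-simplices (6): [v_0], [v_1], [v_2], [v_3], [v_4], [v_5]
  1-simplices (15): (15 of them)
  2-simplices (10): [v_0,v_1,v_3], [v_0,v_1,v_4], [v_0,v_2,v_4], [v_0,v_2,v_5], [v_0,v_3,v_5], [v_1,v_2,v_3], [v_1,v_2,v_5], [v_1,v_4,v_5], [v_2,v_3,v_4], [v_3,v_4,v_5]

Hence C_0 ≅ Z^6, C_1 ≅ Z^15, C_2 ≅ Z^10.

∂_1: C_1 → C_0 is given by ∂[p,q] = [q] − [p]. For instance
  ∂[v_0,v_2] = [v_2] − [v_0].
The resulting 6×15 matrix has rank 5, and its Smith normal form has invariant factors (1,1,1,1,1).

The boundary map ∂_2: C_2 → C_1 maps a triangle to the signed sum of its edges. For instance
  ∂[v_0,v_3,v_5] = [v_3,v_5] − [v_0,v_5] + [v_0,v_3],
  ∂[v_0,v_1,v_4] = [v_1,v_4] − [v_0,v_4] + [v_0,v_1].
The resulting 15×10 matrix has rank 10, and its Smith normal form has invariant factors (1,1,1,1,1,1,1,1,1,2).

Now H_k = ker ∂_k / im ∂_{k+1}, so:

  H_0: rank C_0 − rank ∂_1 = 6 − 5 = 1, and the invariant factors of ∂_1 are all 1, so H_0 = Z.
  H_1: rank ker ∂_1 − rank ∂_2 = (15 − 5) − 10 = 0, and ∂_2 has invariant factor 2 > 1, so H_1 = Z/2Z.
  H_2: rank ker ∂_2 − rank ∂_3 = (10 − 10) − 0 = 0, and there is no ∂_3, so H_2 = 0.

As a check, the Euler characteristic is 6 − 15 + 10 = 1, which agrees with 1 − 0 + 0 = 1.
(K is a triangulation of the real projective plane RP^2.)

H_0 = Z,  H_1 = Z/2Z,  H_2 = 0.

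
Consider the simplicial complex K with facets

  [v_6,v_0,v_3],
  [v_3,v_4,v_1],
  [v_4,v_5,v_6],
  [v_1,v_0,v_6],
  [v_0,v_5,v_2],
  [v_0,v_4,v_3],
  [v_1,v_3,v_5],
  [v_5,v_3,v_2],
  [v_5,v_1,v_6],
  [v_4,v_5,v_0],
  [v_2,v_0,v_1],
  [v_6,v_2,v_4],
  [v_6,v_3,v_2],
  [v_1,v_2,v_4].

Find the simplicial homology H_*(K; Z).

Fix the vertex order v_0 < v_1 < v_2 < v_3 < v_4 < v_5 < v_6 and write every simplex with vertices in increasing order. Then dim K = 2 and the simplices of K are:

  0-simplices (7): [v_0], [v_1], [v_2], [v_3], [v_4], [v_5], [v_6]
  1-simplices (21): (21 of them)
  2-simplices (14): (14 of them)

so the chain groups are C_0 ≅ Z^7, C_1 ≅ Z^21, C_2 ≅ Z^14.

The boundary map ∂_1: C_1 → C_0 is given by ∂[p,q] = [q] − [p]. For instance
  ∂[v_1,v_6] = [v_6] − [v_1].
This gives a 7×21 integer matrix of rank 6; reducing to Smith normal form yields diagonal entries (1,1,1,1,1,1).

∂_2: C_2 → C_1 acts by ∂[p,q,r] = [q,r] − [p,r] + [p,q]. For instance
  ∂[v_0,v_1,v_6] = [v_1,v_6] − [v_0,v_6] + [v_0,v_1],
  ∂[v_0,v_4,v_5] = [v_4,v_5] − [v_0,v_5] + [v_0,v_4].
This gives a 21×14 integer matrix of rank 13; reducing to Smith normal form yields diagonal entries (1,1,1,1,1,1,1,1,1,1,1,1,1).

Now H_k = ker ∂_k / im ∂_{k+1}, so:

  H_0: rank C_0 − rank ∂_1 = 7 − 6 = 1, and the invariant factors of ∂_1 are all 1, so H_0 ≅ Z.
  H_1: rank ker ∂_1 − rank ∂_2 = (21 − 6) − 13 = 2, and the invariant factors of ∂_2 are all 1, so H_1 ≅ Z^2.
  H_2: rank ker ∂_2 − rank ∂_3 = (14 − 13) − 0 = 1, and there is no ∂_3, so H_2 ≅ Z.

H_0 ≅ Z,  H_1 ≅ Z^2,  H_2 ≅ Z.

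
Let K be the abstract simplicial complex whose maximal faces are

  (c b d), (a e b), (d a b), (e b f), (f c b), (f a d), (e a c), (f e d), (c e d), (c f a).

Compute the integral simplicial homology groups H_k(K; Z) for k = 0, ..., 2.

H_0 = Z,  H_1 = Z/2,  H_2 = 0.

Take the total order a < b < c < d < e < f on the vertex set. Then K (dimension 2) consists of the simplices:

  0-simplices (6): a, b, c, d, e, f
  1-simplices (15): ab, ac, ad, ae, af, bc, bd, be, bf, cd, ce, cf, de, df, ef
  2-simplices (10): abd, abe, ace, acf, adf, bcd, bcf, bef, cde, def

giving chain groups C_0 ≅ Z^6, C_1 ≅ Z^15, C_2 ≅ Z^10.

The boundary map ∂_1: C_1 → C_0 maps an edge to its endpoints' difference, ∂[p,q] = q − p.
This gives a 6×15 integer matrix of rank 5; reducing to Smith normal form yields diagonal entries (1,1,1,1,1).

Boundary ∂_2: C_2 → C_1 maps a triangle to the signed sum of its edges. For instance
  ∂bcd = cd − bd + bc,
  ∂adf = df − af + ad.
This gives a 15×10 integer matrix of rank 10; reducing to Smith normal form yields diagonal entries (1,1,1,1,1,1,1,1,1,2).

From H_k ≅ ker(∂_k) / im(∂_{k+1}) we obtain:

  H_0: rank C_0 − rank ∂_1 = 6 − 5 = 1, and the invariant factors of ∂_1 are all 1, so H_0 = Z.
  H_1: rank ker ∂_1 − rank ∂_2 = (15 − 5) − 10 = 0, and ∂_2 has invariant factor 2 > 1, so H_1 = Z/2.
  H_2: rank ker ∂_2 − rank ∂_3 = (10 − 10) − 0 = 0, and there is no ∂_3, so H_2 = 0.

As a check, the Euler characteristic is 6 − 15 + 10 = 1, which agrees with 1 − 0 + 0 = 1.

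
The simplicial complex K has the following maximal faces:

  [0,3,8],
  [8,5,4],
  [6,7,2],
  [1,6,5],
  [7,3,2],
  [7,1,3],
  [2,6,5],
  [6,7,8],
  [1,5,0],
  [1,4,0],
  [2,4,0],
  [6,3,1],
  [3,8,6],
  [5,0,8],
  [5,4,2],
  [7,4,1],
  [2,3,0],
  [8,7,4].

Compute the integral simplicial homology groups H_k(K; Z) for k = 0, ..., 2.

H_0 ≅ Z,  H_1 ≅ Z ⊕ Z/2Z,  H_2 = 0.

K has 9 vertices, 27 edges, 18 triangles.
rank ∂_0 = 0, rank ∂_1 = 8 ⇒ b_0 = 9 − 0 − 8 = 1; all invariant factors of ∂_1 are 1 so no torsion. So H_0 ≅ Z.
rank ∂_1 = 8, rank ∂_2 = 18 ⇒ b_1 = 27 − 8 − 18 = 1; ∂_2 has invariant factor(s) [2] giving torsion. So H_1 ≅ Z ⊕ Z/2Z.
rank ∂_2 = 18, rank ∂_3 = 0 ⇒ b_2 = 18 − 18 − 0 = 0. So H_2 ≅ 0.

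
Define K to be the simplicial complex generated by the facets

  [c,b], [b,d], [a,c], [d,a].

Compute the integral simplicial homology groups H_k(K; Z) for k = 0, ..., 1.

H_0 ≅ Z,  H_1 ≅ Z.

We work with the vertex ordering a < b < c < d. The simplices of K, each written with vertices in increasing order, are:

  0-simplices (4): a, b, c, d
  1-simplices (4): ac, ad, bc, bd

so the chain groups are C_0 ≅ Z^4, C_1 ≅ Z^4.

∂_1: C_1 → C_0 sends each edge [p,q] (with p < q) to q − p. For instance
  ∂ad = d − a.
The 4×4 boundary matrix has rank 3 and Smith normal form diag(1,1,1).

From H_k ≅ ker(∂_k) / im(∂_{k+1}) we obtain:

  H_0: rank C_0 − rank ∂_1 = 4 − 3 = 1, and the invariant factors of ∂_1 are all 1, so H_0 = Z.
  H_1: rank ker ∂_1 − rank ∂_2 = (4 − 3) − 0 = 1, and there is no ∂_2, so H_1 = Z.

As a check, the Euler characteristic is 4 − 4 = 0, which agrees with 1 − 1 = 0.
(K is a triangulation of the circle S^1.)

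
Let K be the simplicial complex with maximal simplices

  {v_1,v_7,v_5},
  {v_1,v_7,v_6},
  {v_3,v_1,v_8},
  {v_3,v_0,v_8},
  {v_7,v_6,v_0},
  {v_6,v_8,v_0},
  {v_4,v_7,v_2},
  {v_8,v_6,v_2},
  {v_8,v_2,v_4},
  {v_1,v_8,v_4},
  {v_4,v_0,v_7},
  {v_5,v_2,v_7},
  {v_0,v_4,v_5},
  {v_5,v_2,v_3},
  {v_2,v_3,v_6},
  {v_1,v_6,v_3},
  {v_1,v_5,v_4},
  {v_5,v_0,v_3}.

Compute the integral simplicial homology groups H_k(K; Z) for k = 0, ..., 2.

H_0 = Z,  H_1 = Z × Z/2,  H_2 = 0.

We work with the vertex ordering v_0 < v_1 < v_2 < v_3 < v_4 < v_5 < v_6 < v_7 < v_8. The simplices of K, each written with vertices in increasing order, are:

  0-simplices (9): [v_0], [v_1], [v_2], [v_3], [v_4], [v_5], [v_6], [v_7], [v_8]
  1-simplices (27): (27 of them)
  2-simplices (18): (18 of them)

so the chain groups are C_0 ≅ Z^9, C_1 ≅ Z^27, C_2 ≅ Z^18.

∂_1: C_1 → C_0 is given by ∂[p,q] = [q] − [p].
This gives a 9×27 integer matrix of rank 8; reducing to Smith normal form yields diagonal entries (1,1,1,1,1,1,1,1).

Boundary ∂_2: C_2 → C_1 maps a triangle to the signed sum of its edges. For instance
  ∂[v_0,v_4,v_7] = [v_4,v_7] − [v_0,v_7] + [v_0,v_4],
  ∂[v_1,v_3,v_8] = [v_3,v_8] − [v_1,v_8] + [v_1,v_3].
This gives a 27×18 integer matrix of rank 18; reducing to Smith normal form yields diagonal entries (1,1,1,1,1,1,1,1,1,1,1,1,1,1,1,1,1,2).

Reading off H_k = ker ∂_k / im ∂_{k+1}:

  H_0: rank C_0 − rank ∂_1 = 9 − 8 = 1, and the invariant factors of ∂_1 are all 1, so H_0 = Z.
  H_1: rank ker ∂_1 − rank ∂_2 = (27 − 8) − 18 = 1, and ∂_2 has invariant factor 2 > 1, so H_1 = Z × Z/2.
  H_2: rank ker ∂_2 − rank ∂_3 = (18 − 18) − 0 = 0, and there is no ∂_3, so H_2 = 0.

As a check, the Euler characteristic is 9 − 27 + 18 = 0, which agrees with 1 − 1 + 0 = 0.
(K is a triangulation of the Klein bottle.)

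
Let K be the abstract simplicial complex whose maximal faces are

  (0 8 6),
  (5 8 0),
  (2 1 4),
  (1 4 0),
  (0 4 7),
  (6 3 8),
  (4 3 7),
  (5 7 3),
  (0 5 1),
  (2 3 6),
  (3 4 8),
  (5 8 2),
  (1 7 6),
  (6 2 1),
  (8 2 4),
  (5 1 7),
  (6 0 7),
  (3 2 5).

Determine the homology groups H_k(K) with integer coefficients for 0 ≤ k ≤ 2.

H_0 ≅ Z,  H_1 ≅ Z ⊕ Z/2,  H_2 = 0.

Order the vertices as 0 < 1 < 2 < 3 < 4 < 5 < 6 < 7 < 8. Listing each simplex with vertices in this order, K has dimension 2 with simplices:

  0-simplices (9): [0], [1], [2], [3], [4], [5], [6], [7], [8]
  1-simplices (27): (27 of them)
  2-simplices (18): [0,1,4], [0,1,5], [0,4,7], [0,5,8], [0,6,7], [0,6,8], [1,2,4], [1,2,6], [1,5,7], [1,6,7], [2,3,5], [2,3,6], [2,4,8], [2,5,8], [3,4,7], [3,4,8], [3,5,7], [3,6,8]

Hence C_0 ≅ Z^9, C_1 ≅ Z^27, C_2 ≅ Z^18.

∂_1: C_1 → C_0 maps an edge to its endpoints' difference, ∂[p,q] = q − p. For instance
  ∂[2,8] = [8] − [2].
This gives a 9×27 integer matrix of rank 8; reducing to Smith normal form yields diagonal entries (1,1,1,1,1,1,1,1).

Boundary ∂_2: C_2 → C_1 acts by ∂[p,q,r] = [q,r] − [p,r] + [p,q]. For instance
  ∂[3,4,7] = [4,7] − [3,7] + [3,4],
  ∂[3,5,7] = [5,7] − [3,7] + [3,5].
The 27×18 boundary matrix has rank 18 and Smith normal form diag(1,1,1,1,1,1,1,1,1,1,1,1,1,1,1,1,1,2).

Computing H_k = (kernel of ∂_k) / (image of ∂_{k+1}):

  H_0: rank C_0 − rank ∂_1 = 9 − 8 = 1, and the invariant factors of ∂_1 are all 1, so H_0 ≅ Z.
  H_1: rank ker ∂_1 − rank ∂_2 = (27 − 8) − 18 = 1, and ∂_2 has invariant factor 2 > 1, so H_1 ≅ Z ⊕ Z/2.
  H_2: rank ker ∂_2 − rank ∂_3 = (18 − 18) − 0 = 0, and there is no ∂_3, so H_2 ≅ 0.

As a check, the Euler characteristic is 9 − 27 + 18 = 0, which agrees with 1 − 1 + 0 = 0.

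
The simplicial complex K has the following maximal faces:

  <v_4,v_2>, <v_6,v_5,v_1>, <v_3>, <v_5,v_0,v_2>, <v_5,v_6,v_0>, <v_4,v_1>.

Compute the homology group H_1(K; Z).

H_1 ≅ Z.

Take the total order v_0 < v_1 < v_2 < v_3 < v_4 < v_5 < v_6 on the vertex set. Then K (dimension 2) consists of the simplices:

  0-simplices (7): [v_0], [v_1], [v_2], [v_3], [v_4], [v_5], [v_6]
  1-simplices (9): [v_0,v_2], [v_0,v_5], [v_0,v_6], [v_1,v_4], [v_1,v_5], [v_1,v_6], [v_2,v_4], [v_2,v_5], [v_5,v_6]
  2-simplices (3): [v_0,v_2,v_5], [v_0,v_5,v_6], [v_1,v_5,v_6]

giving chain groups C_0 ≅ Z^7, C_1 ≅ Z^9, C_2 ≅ Z^3.

The boundary map ∂_1: C_1 → C_0 is given by ∂[p,q] = [q] − [p]. For instance
  ∂[v_2,v_5] = [v_5] − [v_2].
The 7×9 boundary matrix has rank 5 and Smith normal form diag(1,1,1,1,1).

∂_2: C_2 → C_1 acts by ∂[p,q,r] = [q,r] − [p,r] + [p,q]. For instance
  ∂[v_0,v_5,v_6] = [v_5,v_6] − [v_0,v_6] + [v_0,v_5],
  ∂[v_1,v_5,v_6] = [v_5,v_6] − [v_1,v_6] + [v_1,v_5].
The 9×3 boundary matrix has rank 3 and Smith normal form diag(1,1,1).

Computing H_k = (kernel of ∂_k) / (image of ∂_{k+1}):

  H_1: rank ker ∂_1 − rank ∂_2 = (9 − 5) − 3 = 1, and the invariant factors of ∂_2 are all 1, so H_1 = Z.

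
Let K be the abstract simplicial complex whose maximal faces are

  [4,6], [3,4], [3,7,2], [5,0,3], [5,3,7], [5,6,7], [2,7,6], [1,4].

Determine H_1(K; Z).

H_1 ≅ Z.

We work with the vertex ordering 0 < 1 < 2 < 3 < 4 < 5 < 6 < 7. The simplices of K, each written with vertices in increasing order, are:

  0-simplices (8): [0], [1], [2], [3], [4], [5], [6], [7]
  1-simplices (13): [0,3], [0,5], [1,4], [2,3], [2,6], [2,7], [3,4], [3,5], [3,7], [4,6], [5,6], [5,7], [6,7]
  2-simplices (5): [0,3,5], [2,3,7], [2,6,7], [3,5,7], [5,6,7]

so the chain groups are C_0 ≅ Z^8, C_1 ≅ Z^13, C_2 ≅ Z^5.

∂_1: C_1 → C_0 is given by ∂[p,q] = [q] − [p].
This gives a 8×13 integer matrix of rank 7; reducing to Smith normal form yields diagonal entries (1,1,1,1,1,1,1).

The boundary map ∂_2: C_2 → C_1 sends each 2-simplex [p,q,r] to [q,r] − [p,r] + [p,q]. For instance
  ∂[3,5,7] = [5,7] − [3,7] + [3,5],
  ∂[2,3,7] = [3,7] − [2,7] + [2,3].
The resulting 13×5 matrix has rank 5, and its Smith normal form has invariant factors (1,1,1,1,1).

Computing H_k = (kernel of ∂_k) / (image of ∂_{k+1}):

  H_1: rank ker ∂_1 − rank ∂_2 = (13 − 7) − 5 = 1, and the invariant factors of ∂_2 are all 1, so H_1 = Z.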